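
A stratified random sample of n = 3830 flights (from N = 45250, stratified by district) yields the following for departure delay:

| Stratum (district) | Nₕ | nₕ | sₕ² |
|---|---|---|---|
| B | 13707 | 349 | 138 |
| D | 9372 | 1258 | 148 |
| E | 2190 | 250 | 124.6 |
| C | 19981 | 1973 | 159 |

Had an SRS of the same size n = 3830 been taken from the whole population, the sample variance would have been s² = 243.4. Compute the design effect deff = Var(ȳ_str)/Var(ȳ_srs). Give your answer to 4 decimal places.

0.9442

Var(ȳ_str) = Σ Wₕ²(1−fₕ)sₕ²/nₕ with Wₕ = Nₕ/45250:
  B: (13707/45250)²·(1−349/13707)·138/349 = 0.03535903
  D: (9372/45250)²·(1−1258/9372)·148/1258 = 0.0043692932
  E: (2190/45250)²·(1−250/2190)·124.6/250 = 0.0010341576
  C: (19981/45250)²·(1−1973/19981)·159/1973 = 0.014161706
  → Var(ȳ_str) = 0.054924187.
Var(ȳ_srs) = (1 − 3830/45250)·243.4/3830 = 0.058171908.
deff = 0.054924187 / 0.058171908 = 0.9442.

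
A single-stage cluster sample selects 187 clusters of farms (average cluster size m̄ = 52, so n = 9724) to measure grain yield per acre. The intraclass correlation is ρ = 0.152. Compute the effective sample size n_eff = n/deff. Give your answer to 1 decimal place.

deff = 1 + (52 − 1)·0.152 = 1 + 7.752 = 8.752.
n_eff = 9724 / 8.752 = 1111.1.

1111.1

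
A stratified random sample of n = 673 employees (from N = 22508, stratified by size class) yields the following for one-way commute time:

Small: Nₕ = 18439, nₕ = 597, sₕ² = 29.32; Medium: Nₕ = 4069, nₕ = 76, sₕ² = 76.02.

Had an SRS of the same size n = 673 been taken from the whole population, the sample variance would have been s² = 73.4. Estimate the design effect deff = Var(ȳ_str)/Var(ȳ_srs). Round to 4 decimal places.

Var(ȳ_str) = Σ Wₕ²(1−fₕ)sₕ²/nₕ with Wₕ = Nₕ/22508:
  Small: (18439/22508)²·(1−597/18439)·29.32/597 = 0.031893099
  Medium: (4069/22508)²·(1−76/4069)·76.02/76 = 0.03207949
  → Var(ȳ_str) = 0.063972589.
Var(ȳ_srs) = (1 − 673/22508)·73.4/673 = 0.10580283.
deff = 0.063972589 / 0.10580283 = 0.6046.

0.6046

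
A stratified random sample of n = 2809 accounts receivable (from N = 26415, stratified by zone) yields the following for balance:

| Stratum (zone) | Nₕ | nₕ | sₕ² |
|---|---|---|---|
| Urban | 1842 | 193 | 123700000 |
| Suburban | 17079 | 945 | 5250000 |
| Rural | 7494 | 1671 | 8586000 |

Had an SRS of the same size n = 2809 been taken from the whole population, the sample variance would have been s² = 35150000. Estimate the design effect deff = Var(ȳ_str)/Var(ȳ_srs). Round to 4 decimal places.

Var(ȳ_str) = Σ Wₕ²(1−fₕ)sₕ²/nₕ with Wₕ = Nₕ/26415:
  Urban: (1842/26415)²·(1−193/1842)·123700000/193 = 2790.1107
  Suburban: (17079/26415)²·(1−945/17079)·5250000/945 = 2193.9704
  Rural: (7494/26415)²·(1−1671/7494)·8586000/1671 = 321.34658
  → Var(ȳ_str) = 5305.4277.
Var(ȳ_srs) = (1 − 2809/26415)·35150000/2809 = 11182.667.
deff = 5305.4277 / 11182.667 = 0.4744.

0.4744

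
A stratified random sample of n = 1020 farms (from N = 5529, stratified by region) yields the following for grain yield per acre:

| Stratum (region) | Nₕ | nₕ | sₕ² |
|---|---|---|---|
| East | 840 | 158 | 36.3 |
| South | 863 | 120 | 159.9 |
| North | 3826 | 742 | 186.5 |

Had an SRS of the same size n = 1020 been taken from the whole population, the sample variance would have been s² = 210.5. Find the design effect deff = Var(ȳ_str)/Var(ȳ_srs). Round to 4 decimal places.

0.7681

Var(ȳ_str) = Σ Wₕ²(1−fₕ)sₕ²/nₕ with Wₕ = Nₕ/5529:
  East: (840/5529)²·(1−158/840)·36.3/158 = 0.0043054646
  South: (863/5529)²·(1−120/863)·159.9/120 = 0.027949475
  North: (3826/5529)²·(1−742/3826)·186.5/742 = 0.097015491
  → Var(ȳ_str) = 0.12927043.
Var(ȳ_srs) = (1 − 1020/5529)·210.5/1020 = 0.16830056.
deff = 0.12927043 / 0.16830056 = 0.7681.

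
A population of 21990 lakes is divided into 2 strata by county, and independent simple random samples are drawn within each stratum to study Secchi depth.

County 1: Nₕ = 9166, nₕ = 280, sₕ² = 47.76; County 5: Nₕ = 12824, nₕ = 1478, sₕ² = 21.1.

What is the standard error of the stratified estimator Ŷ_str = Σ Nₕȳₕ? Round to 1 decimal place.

Var(Ŷ_str) = Σₕ Nₕ²(1 − fₕ)sₕ²/nₕ.
County 1: 9166²·(1 − 280/9166)·47.76/280 = 1.3892885 × 10^7.
County 5: 12824²·(1 − 1478/12824)·21.1/1478 = 2.0771808 × 10^6.
Sum = 1.5970066 × 10^7.
SE = √(1.5970066 × 10^7) = 3996.3.

3996.3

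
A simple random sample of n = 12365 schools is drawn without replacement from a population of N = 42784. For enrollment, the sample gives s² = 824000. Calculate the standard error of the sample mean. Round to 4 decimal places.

Under SRS without replacement, Var(ȳ) = (1 − f)·s²/n with f = n/N = 12365/42784 = 0.28900991.
Var(ȳ) = (1 − 0.28900991)·824000/12365 = 0.71099009·66.639709 = 47.380173.
SE(ȳ) = √(47.380173) = 6.8833.

6.8833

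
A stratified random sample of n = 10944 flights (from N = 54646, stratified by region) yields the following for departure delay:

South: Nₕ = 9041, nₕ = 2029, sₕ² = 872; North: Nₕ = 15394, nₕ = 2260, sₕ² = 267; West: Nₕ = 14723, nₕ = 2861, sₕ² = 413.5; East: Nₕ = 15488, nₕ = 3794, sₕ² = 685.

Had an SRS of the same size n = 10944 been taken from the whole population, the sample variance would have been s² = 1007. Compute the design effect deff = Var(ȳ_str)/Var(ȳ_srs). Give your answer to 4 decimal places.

Var(ȳ_str) = Σ Wₕ²(1−fₕ)sₕ²/nₕ with Wₕ = Nₕ/54646:
  South: (9041/54646)²·(1−2029/9041)·872/2029 = 0.0091238064
  North: (15394/54646)²·(1−2260/15394)·267/2260 = 0.0079989791
  West: (14723/54646)²·(1−2861/14723)·413.5/2861 = 0.0084526937
  East: (15488/54646)²·(1−3794/15488)·685/3794 = 0.010950524
  → Var(ȳ_str) = 0.036526003.
Var(ȳ_srs) = (1 − 10944/54646)·1007/10944 = 0.073586191.
deff = 0.036526003 / 0.073586191 = 0.4964.

0.4964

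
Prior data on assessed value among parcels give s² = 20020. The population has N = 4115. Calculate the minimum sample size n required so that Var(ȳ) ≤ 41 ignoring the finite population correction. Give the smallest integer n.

Without fpc, n₀ = s²/D = 20020/41 = 488.2927.
Rounding up, n = 489.

489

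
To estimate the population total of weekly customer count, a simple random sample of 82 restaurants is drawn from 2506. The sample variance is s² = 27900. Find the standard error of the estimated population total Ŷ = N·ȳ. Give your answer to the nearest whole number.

Var(Ŷ) = N²·Var(ȳ) = N²·(1 − n/N)·s²/n.
f = 82/2506 = 0.03272147; Var(ȳ) = 0.96727853·27900/82 = 329.11062.
Var(Ŷ) = 2506² · 329.11062 = 2.0668265 × 10^9.
SE(Ŷ) = √(2.0668265 × 10^9) = 45462.

45462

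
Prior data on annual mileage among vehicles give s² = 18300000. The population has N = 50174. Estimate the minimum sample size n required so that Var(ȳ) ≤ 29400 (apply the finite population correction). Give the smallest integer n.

Without fpc, n₀ = s²/D = 18300000/29400 = 622.4490.
With fpc, (1 − n/N)·s²/n ≤ D requires n ≥ n₀/(1 + n₀/N) = 622.4490/(1 + 622.4490/50174) = 614.8216.
Rounding up, n = 615.

615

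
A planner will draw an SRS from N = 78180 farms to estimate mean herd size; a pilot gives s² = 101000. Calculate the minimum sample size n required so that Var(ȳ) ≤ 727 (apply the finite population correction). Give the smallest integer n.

139

Without fpc, n₀ = s²/D = 101000/727 = 138.9271.
With fpc, (1 − n/N)·s²/n ≤ D requires n ≥ n₀/(1 + n₀/N) = 138.9271/(1 + 138.9271/78180) = 138.6807.
Rounding up, n = 139.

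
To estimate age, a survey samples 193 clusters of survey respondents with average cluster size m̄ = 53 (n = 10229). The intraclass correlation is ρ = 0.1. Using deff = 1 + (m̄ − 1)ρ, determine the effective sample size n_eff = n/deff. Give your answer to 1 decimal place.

1649.8

deff = 1 + (53 − 1)·0.1 = 1 + 5.2 = 6.2.
n_eff = 10229 / 6.2 = 1649.8.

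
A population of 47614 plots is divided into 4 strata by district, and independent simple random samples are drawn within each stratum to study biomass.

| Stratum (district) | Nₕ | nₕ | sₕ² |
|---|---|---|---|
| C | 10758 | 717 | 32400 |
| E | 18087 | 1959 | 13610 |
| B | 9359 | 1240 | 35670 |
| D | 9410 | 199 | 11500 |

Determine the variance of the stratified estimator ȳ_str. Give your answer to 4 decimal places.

6.2206

Var(ȳ_str) = Σₕ Wₕ²(1 − fₕ)sₕ²/nₕ with Wₕ = Nₕ/N, N = 47614.
C: Wₕ = 0.22594195; term = 0.22594195²·(1 − 0.06664808)·32400/717 = 2.1531041.
E: Wₕ = 0.37986727; term = 0.37986727²·(1 − 0.10830984)·13610/1959 = 0.89392567.
B: Wₕ = 0.19655984; term = 0.19655984²·(1 − 0.13249279)·35670/1240 = 0.96414883.
D: Wₕ = 0.19763095; term = 0.19763095²·(1 − 0.02114772)·11500/199 = 2.2093872.
Sum = 6.2205658.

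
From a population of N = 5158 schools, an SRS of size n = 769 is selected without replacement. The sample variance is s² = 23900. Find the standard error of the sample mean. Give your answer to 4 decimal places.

5.1425

Under SRS without replacement, Var(ȳ) = (1 − f)·s²/n with f = n/N = 769/5158 = 0.14908879.
Var(ȳ) = (1 − 0.14908879)·23900/769 = 0.85091121·31.079324 = 26.445745.
SE(ȳ) = √(26.445745) = 5.1425.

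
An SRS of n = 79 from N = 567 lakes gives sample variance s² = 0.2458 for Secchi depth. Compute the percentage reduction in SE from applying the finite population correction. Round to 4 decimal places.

7.2277

f = n/N = 79/567 = 0.13932981.
SE_no-fpc = √(s²/n) = 0.055779857; SE_fpc = √((1−f)s²/n) = 0.051748263.
Ratio = √(1−f) = 0.92772312. Reduction = 100·(1 − 0.92772312) = 7.2277%.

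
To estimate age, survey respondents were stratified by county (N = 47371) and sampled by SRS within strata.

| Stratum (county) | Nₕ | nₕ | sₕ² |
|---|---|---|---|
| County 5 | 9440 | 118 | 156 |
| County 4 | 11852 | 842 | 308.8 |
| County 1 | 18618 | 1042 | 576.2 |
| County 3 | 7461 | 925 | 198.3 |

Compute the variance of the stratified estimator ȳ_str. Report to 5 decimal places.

Var(ȳ_str) = Σₕ Wₕ²(1 − fₕ)sₕ²/nₕ with Wₕ = Nₕ/N, N = 47371.
County 5: Wₕ = 0.19927804; term = 0.19927804²·(1 − 0.01250000)·156/118 = 0.051844009.
County 4: Wₕ = 0.25019527; term = 0.25019527²·(1 − 0.07104286)·308.8/842 = 0.021326474.
County 1: Wₕ = 0.39302527; term = 0.39302527²·(1 − 0.05596734)·576.2/1042 = 0.08063684.
County 3: Wₕ = 0.15750142; term = 0.15750142²·(1 − 0.12397802)·198.3/925 = 0.0046587023.
Sum = 0.15846603.

0.15847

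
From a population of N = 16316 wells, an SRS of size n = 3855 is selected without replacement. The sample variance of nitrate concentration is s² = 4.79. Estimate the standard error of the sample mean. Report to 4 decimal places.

Under SRS without replacement, Var(ȳ) = (1 − f)·s²/n with f = n/N = 3855/16316 = 0.23627114.
Var(ȳ) = (1 − 0.23627114)·4.79/3855 = 0.76372886·0.0012425422 = 9.489653 × 10^-4.
SE(ȳ) = √(9.489653 × 10^-4) = 0.0308.

0.0308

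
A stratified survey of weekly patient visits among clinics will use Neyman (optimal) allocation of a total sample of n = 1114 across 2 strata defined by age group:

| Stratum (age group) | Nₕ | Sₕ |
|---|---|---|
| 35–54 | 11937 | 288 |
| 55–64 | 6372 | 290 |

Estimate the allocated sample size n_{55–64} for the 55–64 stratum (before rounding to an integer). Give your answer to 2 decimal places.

Neyman allocation: nₕ = n·NₕSₕ / Σⱼ NⱼSⱼ.
Σ NⱼSⱼ = 11937·288 + 6372·290 = 5.285736 × 10^6.
n_{55–64} = 1114·6372·290 / (5.285736 × 10^6) = 389.45.

389.45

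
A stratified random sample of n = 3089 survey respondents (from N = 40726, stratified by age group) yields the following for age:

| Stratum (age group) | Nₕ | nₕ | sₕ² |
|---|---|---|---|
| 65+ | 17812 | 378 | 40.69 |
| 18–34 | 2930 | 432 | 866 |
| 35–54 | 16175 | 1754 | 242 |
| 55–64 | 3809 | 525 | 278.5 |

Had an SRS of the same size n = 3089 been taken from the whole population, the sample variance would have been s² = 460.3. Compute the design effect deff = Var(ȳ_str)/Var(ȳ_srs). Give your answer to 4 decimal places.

0.3805

Var(ȳ_str) = Σ Wₕ²(1−fₕ)sₕ²/nₕ with Wₕ = Nₕ/40726:
  65+: (17812/40726)²·(1−378/17812)·40.69/378 = 0.020154039
  18–34: (2930/40726)²·(1−432/2930)·866/432 = 0.0088460764
  35–54: (16175/40726)²·(1−1754/16175)·242/1754 = 0.019403583
  55–64: (3809/40726)²·(1−525/3809)·278.5/525 = 0.0040007048
  → Var(ȳ_str) = 0.052404403.
Var(ȳ_srs) = (1 − 3089/40726)·460.3/3089 = 0.13771026.
deff = 0.052404403 / 0.13771026 = 0.3805.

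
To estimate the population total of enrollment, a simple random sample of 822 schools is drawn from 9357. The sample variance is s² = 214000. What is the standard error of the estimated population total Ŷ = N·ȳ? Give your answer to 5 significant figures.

Var(Ŷ) = N²·Var(ȳ) = N²·(1 − n/N)·s²/n.
f = 822/9357 = 0.08784867; Var(ȳ) = 0.91215133·214000/822 = 237.47005.
Var(Ŷ) = 9357² · 237.47005 = 2.0791322 × 10^10.
SE(Ŷ) = √(2.0791322 × 10^10) = 144190.

144190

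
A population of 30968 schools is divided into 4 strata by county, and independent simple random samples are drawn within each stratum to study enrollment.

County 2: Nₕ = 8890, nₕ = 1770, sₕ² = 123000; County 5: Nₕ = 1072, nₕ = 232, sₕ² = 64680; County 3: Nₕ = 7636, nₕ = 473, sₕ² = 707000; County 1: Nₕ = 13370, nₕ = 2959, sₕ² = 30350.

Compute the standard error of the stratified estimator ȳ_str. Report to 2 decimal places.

Var(ȳ_str) = Σₕ Wₕ²(1 − fₕ)sₕ²/nₕ with Wₕ = Nₕ/N, N = 30968.
County 2: Wₕ = 0.28707052; term = 0.28707052²·(1 − 0.19910011)·123000/1770 = 4.5865622.
County 5: Wₕ = 0.03461638; term = 0.03461638²·(1 − 0.21641791)·64680/232 = 0.26177597.
County 3: Wₕ = 0.24657711; term = 0.24657711²·(1 − 0.06194343)·707000/473 = 85.249694.
County 1: Wₕ = 0.43173599; term = 0.43173599²·(1 − 0.22131638)·30350/2959 = 1.488714.
Sum = 91.586746.
SE = √(91.586746) = 9.57.

9.57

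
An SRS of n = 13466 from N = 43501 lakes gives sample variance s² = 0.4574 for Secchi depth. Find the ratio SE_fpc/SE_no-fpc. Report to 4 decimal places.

0.8309

f = n/N = 13466/43501 = 0.30955610.
SE_no-fpc = √(s²/n) = 0.0058281239; SE_fpc = √((1−f)s²/n) = 0.0048427603.
Ratio = √(1−f) = 0.83092954.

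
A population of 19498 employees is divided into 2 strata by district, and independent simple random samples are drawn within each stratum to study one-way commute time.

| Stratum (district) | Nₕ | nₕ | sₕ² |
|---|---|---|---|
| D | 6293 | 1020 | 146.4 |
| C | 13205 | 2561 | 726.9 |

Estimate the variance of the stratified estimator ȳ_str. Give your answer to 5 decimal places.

Var(ȳ_str) = Σₕ Wₕ²(1 − fₕ)sₕ²/nₕ with Wₕ = Nₕ/N, N = 19498.
D: Wₕ = 0.32275105; term = 0.32275105²·(1 − 0.16208486)·146.4/1020 = 0.012527842.
C: Wₕ = 0.67724895; term = 0.67724895²·(1 − 0.19394169)·726.9/2561 = 0.1049369.
Sum = 0.11746474.

0.11746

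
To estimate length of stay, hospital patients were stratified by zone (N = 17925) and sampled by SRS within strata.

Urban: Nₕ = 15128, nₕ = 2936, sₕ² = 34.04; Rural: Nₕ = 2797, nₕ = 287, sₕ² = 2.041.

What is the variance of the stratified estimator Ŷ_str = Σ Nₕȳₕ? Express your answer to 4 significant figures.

2.188 × 10^6

Var(Ŷ_str) = Σₕ Nₕ²(1 − fₕ)sₕ²/nₕ.
Urban: 15128²·(1 − 2936/15128)·34.04/2936 = 2.138405 × 10^6.
Rural: 2797²·(1 − 287/2797)·2.041/287 = 49926.06.
Sum = 2.1883311 × 10^6.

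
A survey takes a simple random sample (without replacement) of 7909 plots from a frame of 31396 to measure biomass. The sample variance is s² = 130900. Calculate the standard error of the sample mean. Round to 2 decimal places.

Under SRS without replacement, Var(ȳ) = (1 − f)·s²/n with f = n/N = 7909/31396 = 0.25191107.
Var(ȳ) = (1 − 0.25191107)·130900/7909 = 0.74808893·16.550765 = 12.381444.
SE(ȳ) = √(12.381444) = 3.52.

3.52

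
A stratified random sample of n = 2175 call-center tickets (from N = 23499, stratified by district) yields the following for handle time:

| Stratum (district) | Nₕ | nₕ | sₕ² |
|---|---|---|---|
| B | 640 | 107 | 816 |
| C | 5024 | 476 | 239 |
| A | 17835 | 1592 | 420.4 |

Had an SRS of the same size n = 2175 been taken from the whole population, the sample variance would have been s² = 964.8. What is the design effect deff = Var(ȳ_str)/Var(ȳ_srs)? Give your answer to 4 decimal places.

0.4075

Var(ȳ_str) = Σ Wₕ²(1−fₕ)sₕ²/nₕ with Wₕ = Nₕ/23499:
  B: (640/23499)²·(1−107/640)·816/107 = 0.0047110184
  C: (5024/23499)²·(1−476/5024)·239/476 = 0.020776016
  A: (17835/23499)²·(1−1592/17835)·420.4/1592 = 0.13853523
  → Var(ȳ_str) = 0.16402226.
Var(ȳ_srs) = (1 − 2175/23499)·964.8/2175 = 0.40252914.
deff = 0.16402226 / 0.40252914 = 0.4075.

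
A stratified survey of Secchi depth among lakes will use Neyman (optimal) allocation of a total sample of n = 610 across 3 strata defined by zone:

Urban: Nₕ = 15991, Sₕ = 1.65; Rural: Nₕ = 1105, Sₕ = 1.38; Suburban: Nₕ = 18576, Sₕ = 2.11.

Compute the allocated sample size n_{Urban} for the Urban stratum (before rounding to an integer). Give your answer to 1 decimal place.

239.8

Neyman allocation: nₕ = n·NₕSₕ / Σⱼ NⱼSⱼ.
Σ NⱼSⱼ = 15991·1.65 + 1105·1.38 + 18576·2.11 = 67105.41.
n_{Urban} = 610·15991·1.65 / 67105.41 = 239.8.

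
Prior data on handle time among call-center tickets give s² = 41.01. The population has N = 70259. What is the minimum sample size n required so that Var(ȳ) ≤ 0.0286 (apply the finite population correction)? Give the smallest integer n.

1406

Without fpc, n₀ = s²/D = 41.01/0.0286 = 1433.9161.
With fpc, (1 − n/N)·s²/n ≤ D requires n ≥ n₀/(1 + n₀/N) = 1433.9161/(1 + 1433.9161/70259) = 1405.2366.
Rounding up, n = 1406.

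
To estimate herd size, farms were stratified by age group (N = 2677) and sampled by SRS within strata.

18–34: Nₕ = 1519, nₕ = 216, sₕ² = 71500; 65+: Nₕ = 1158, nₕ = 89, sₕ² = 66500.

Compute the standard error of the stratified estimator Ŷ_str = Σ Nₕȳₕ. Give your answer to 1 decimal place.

39750.7

Var(Ŷ_str) = Σₕ Nₕ²(1 − fₕ)sₕ²/nₕ.
18–34: 1519²·(1 − 216/1519)·71500/216 = 6.5517072 × 10^8.
65+: 1158²·(1 − 89/1158)·66500/89 = 9.2494925 × 10^8.
Sum = 1.58012 × 10^9.
SE = √(1.58012 × 10^9) = 39750.7.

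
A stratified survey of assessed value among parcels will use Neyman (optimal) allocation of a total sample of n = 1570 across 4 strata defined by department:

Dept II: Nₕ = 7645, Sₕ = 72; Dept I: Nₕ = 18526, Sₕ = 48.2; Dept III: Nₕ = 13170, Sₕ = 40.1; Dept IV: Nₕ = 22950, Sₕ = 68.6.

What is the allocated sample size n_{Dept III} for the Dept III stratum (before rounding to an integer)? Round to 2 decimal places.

233.83

Neyman allocation: nₕ = n·NₕSₕ / Σⱼ NⱼSⱼ.
Σ NⱼSⱼ = 7645·72 + 18526·48.2 + 13170·40.1 + 22950·68.6 = 3.5458802 × 10^6.
n_{Dept III} = 1570·13170·40.1 / (3.5458802 × 10^6) = 233.83.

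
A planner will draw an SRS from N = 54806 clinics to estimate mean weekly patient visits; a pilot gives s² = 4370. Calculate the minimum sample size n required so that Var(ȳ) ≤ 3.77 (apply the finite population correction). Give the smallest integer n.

Without fpc, n₀ = s²/D = 4370/3.77 = 1159.1512.
With fpc, (1 − n/N)·s²/n ≤ D requires n ≥ n₀/(1 + n₀/N) = 1159.1512/(1 + 1159.1512/54806) = 1135.1428.
Rounding up, n = 1136.

1136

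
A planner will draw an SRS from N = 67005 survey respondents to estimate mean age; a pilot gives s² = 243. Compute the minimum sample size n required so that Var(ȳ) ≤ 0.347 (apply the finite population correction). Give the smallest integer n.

Without fpc, n₀ = s²/D = 243/0.347 = 700.2882.
With fpc, (1 − n/N)·s²/n ≤ D requires n ≥ n₀/(1 + n₀/N) = 700.2882/(1 + 700.2882/67005) = 693.0450.
Rounding up, n = 694.

694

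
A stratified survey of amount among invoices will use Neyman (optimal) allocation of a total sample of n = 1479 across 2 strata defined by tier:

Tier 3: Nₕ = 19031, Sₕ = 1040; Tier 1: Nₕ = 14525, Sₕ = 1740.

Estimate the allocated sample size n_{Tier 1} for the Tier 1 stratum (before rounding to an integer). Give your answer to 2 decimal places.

829.44

Neyman allocation: nₕ = n·NₕSₕ / Σⱼ NⱼSⱼ.
Σ NⱼSⱼ = 19031·1040 + 14525·1740 = 4.506574 × 10^7.
n_{Tier 1} = 1479·14525·1740 / (4.506574 × 10^7) = 829.44.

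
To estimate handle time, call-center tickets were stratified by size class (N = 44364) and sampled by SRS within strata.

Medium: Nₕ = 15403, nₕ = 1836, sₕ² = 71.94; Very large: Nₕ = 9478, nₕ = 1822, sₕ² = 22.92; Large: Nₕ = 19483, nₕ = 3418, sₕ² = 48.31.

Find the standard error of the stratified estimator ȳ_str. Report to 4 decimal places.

0.0829

Var(ȳ_str) = Σₕ Wₕ²(1 − fₕ)sₕ²/nₕ with Wₕ = Nₕ/N, N = 44364.
Medium: Wₕ = 0.34719592; term = 0.34719592²·(1 − 0.11919756)·71.94/1836 = 0.0041603082.
Very large: Wₕ = 0.21364169; term = 0.21364169²·(1 − 0.19223465)·22.92/1822 = 4.6379224 × 10^-4.
Large: Wₕ = 0.43916238; term = 0.43916238²·(1 − 0.17543499)·48.31/3418 = 0.0022477093.
Sum = 0.0068718097.
SE = √(0.0068718097) = 0.0829.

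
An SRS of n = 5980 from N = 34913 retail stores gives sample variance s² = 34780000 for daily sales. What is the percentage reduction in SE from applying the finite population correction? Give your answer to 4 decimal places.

f = n/N = 5980/34913 = 0.17128290.
SE_no-fpc = √(s²/n) = 76.263055; SE_fpc = √((1−f)s²/n) = 69.425233.
Ratio = √(1−f) = 0.91033900. Reduction = 100·(1 − 0.91033900) = 8.9661%.

8.9661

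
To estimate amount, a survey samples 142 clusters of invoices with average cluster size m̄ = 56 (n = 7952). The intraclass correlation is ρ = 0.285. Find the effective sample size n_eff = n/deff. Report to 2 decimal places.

476.88

deff = 1 + (56 − 1)·0.285 = 1 + 15.675 = 16.675.
n_eff = 7952 / 16.675 = 476.88.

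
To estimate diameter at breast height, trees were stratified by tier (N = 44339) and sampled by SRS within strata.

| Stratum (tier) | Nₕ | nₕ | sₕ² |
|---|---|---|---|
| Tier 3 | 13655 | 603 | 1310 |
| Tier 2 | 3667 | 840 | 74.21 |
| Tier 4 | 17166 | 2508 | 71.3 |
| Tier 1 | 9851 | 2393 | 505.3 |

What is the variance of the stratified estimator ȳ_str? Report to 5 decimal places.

Var(ȳ_str) = Σₕ Wₕ²(1 − fₕ)sₕ²/nₕ with Wₕ = Nₕ/N, N = 44339.
Tier 3: Wₕ = 0.30796815; term = 0.30796815²·(1 − 0.04415965)·1310/603 = 0.19694772.
Tier 2: Wₕ = 0.08270371; term = 0.08270371²·(1 − 0.22907008)·74.21/840 = 4.6585212 × 10^-4.
Tier 4: Wₕ = 0.38715352; term = 0.38715352²·(1 − 0.14610276)·71.3/2508 = 0.0036385977.
Tier 1: Wₕ = 0.22217461; term = 0.22217461²·(1 − 0.24291950)·505.3/2393 = 0.0078910993.
Sum = 0.20894327.

0.20894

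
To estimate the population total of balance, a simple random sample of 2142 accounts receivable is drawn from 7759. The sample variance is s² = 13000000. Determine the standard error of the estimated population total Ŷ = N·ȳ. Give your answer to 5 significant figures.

514300

Var(Ŷ) = N²·Var(ȳ) = N²·(1 − n/N)·s²/n.
f = 2142/7759 = 0.27606650; Var(ȳ) = 0.72393350·13000000/2142 = 4393.6207.
Var(Ŷ) = 7759² · 4393.6207 = 2.6450511 × 10^11.
SE(Ŷ) = √(2.6450511 × 10^11) = 514300.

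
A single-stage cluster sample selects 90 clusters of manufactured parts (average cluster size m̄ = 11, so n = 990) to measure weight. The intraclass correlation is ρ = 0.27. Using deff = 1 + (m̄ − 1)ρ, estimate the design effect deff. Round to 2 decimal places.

deff = 1 + (11 − 1)·0.27 = 1 + 2.7 = 3.7.

3.70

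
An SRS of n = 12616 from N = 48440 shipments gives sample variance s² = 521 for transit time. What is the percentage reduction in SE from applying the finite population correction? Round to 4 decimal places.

f = n/N = 12616/48440 = 0.26044591.
SE_no-fpc = √(s²/n) = 0.20321606; SE_fpc = √((1−f)s²/n) = 0.17476038.
Ratio = √(1−f) = 0.85997331. Reduction = 100·(1 − 0.85997331) = 14.0027%.

14.0027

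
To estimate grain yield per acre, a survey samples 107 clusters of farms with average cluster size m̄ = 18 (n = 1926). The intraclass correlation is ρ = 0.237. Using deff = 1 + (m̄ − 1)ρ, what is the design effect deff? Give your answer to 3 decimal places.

deff = 1 + (18 − 1)·0.237 = 1 + 4.029 = 5.029.

5.029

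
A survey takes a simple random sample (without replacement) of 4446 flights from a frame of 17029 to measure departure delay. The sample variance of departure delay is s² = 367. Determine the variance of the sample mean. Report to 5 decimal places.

Under SRS without replacement, Var(ȳ) = (1 − f)·s²/n with f = n/N = 4446/17029 = 0.26108403.
Var(ȳ) = (1 − 0.26108403)·367/4446 = 0.73891597·0.082546109 = 0.060994638.

0.06099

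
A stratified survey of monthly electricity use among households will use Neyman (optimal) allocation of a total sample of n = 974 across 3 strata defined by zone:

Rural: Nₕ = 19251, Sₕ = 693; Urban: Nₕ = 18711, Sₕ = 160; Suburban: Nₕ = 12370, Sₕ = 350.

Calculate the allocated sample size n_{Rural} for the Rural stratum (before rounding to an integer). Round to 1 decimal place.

628.8

Neyman allocation: nₕ = n·NₕSₕ / Σⱼ NⱼSⱼ.
Σ NⱼSⱼ = 19251·693 + 18711·160 + 12370·350 = 2.0664203 × 10^7.
n_{Rural} = 974·19251·693 / (2.0664203 × 10^7) = 628.8.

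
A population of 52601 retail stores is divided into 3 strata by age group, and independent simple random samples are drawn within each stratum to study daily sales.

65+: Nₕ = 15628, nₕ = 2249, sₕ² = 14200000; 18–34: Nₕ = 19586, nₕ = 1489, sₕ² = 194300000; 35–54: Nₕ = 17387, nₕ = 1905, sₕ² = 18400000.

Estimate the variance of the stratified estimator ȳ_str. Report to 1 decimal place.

18133.2

Var(ȳ_str) = Σₕ Wₕ²(1 − fₕ)sₕ²/nₕ with Wₕ = Nₕ/N, N = 52601.
65+: Wₕ = 0.29710462; term = 0.29710462²·(1 − 0.14390837)·14200000/2249 = 477.13134.
18–34: Wₕ = 0.37235034; term = 0.37235034²·(1 − 0.07602369)·194300000/1489 = 16716.388.
35–54: Wₕ = 0.33054505; term = 0.33054505²·(1 − 0.10956462)·18400000/1905 = 939.69423.
Sum = 18133.214.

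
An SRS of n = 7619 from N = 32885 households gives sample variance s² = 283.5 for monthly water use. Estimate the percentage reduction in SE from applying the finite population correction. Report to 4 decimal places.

f = n/N = 7619/32885 = 0.23168618.
SE_no-fpc = √(s²/n) = 0.19289792; SE_fpc = √((1−f)s²/n) = 0.1690818.
Ratio = √(1−f) = 0.87653512. Reduction = 100·(1 − 0.87653512) = 12.3465%.

12.3465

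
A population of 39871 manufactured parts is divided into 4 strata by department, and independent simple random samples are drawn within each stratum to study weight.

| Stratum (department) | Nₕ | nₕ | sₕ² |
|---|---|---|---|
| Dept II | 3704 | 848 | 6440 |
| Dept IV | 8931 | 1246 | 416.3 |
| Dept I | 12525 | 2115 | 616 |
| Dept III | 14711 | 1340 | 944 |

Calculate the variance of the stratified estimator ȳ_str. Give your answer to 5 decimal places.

Var(ȳ_str) = Σₕ Wₕ²(1 − fₕ)sₕ²/nₕ with Wₕ = Nₕ/N, N = 39871.
Dept II: Wₕ = 0.09289960; term = 0.09289960²·(1 − 0.22894168)·6440/848 = 0.050536474.
Dept IV: Wₕ = 0.22399739; term = 0.22399739²·(1 − 0.13951405)·416.3/1246 = 0.014425075.
Dept I: Wₕ = 0.31413810; term = 0.31413810²·(1 − 0.16886228)·616/2115 = 0.023888262.
Dept III: Wₕ = 0.36896491; term = 0.36896491²·(1 − 0.09108830)·944/1340 = 0.08716839.
Sum = 0.1760182.

0.17602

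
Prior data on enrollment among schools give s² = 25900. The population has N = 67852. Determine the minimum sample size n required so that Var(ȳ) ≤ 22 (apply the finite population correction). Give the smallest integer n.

Without fpc, n₀ = s²/D = 25900/22 = 1177.2727.
With fpc, (1 − n/N)·s²/n ≤ D requires n ≥ n₀/(1 + n₀/N) = 1177.2727/(1 + 1177.2727/67852) = 1157.1947.
Rounding up, n = 1158.

1158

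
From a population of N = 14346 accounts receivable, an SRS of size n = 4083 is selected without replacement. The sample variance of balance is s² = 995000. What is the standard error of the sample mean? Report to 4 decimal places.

13.2036

Under SRS without replacement, Var(ȳ) = (1 − f)·s²/n with f = n/N = 4083/14346 = 0.28460895.
Var(ȳ) = (1 − 0.28460895)·995000/4083 = 0.71539105·243.69336 = 174.33605.
SE(ȳ) = √(174.33605) = 13.2036.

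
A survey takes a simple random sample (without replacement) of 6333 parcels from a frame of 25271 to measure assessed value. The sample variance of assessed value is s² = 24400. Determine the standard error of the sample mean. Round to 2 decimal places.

Under SRS without replacement, Var(ȳ) = (1 − f)·s²/n with f = n/N = 6333/25271 = 0.25060346.
Var(ȳ) = (1 − 0.25060346)·24400/6333 = 0.74939654·3.8528344 = 2.8873007.
SE(ȳ) = √(2.8873007) = 1.70.

1.70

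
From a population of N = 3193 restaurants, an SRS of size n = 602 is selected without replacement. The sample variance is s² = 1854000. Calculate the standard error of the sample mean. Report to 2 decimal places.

Under SRS without replacement, Var(ȳ) = (1 − f)·s²/n with f = n/N = 602/3193 = 0.18853743.
Var(ȳ) = (1 − 0.18853743)·1854000/602 = 0.81146257·3079.7342 = 2499.0891.
SE(ȳ) = √(2499.0891) = 49.99.

49.99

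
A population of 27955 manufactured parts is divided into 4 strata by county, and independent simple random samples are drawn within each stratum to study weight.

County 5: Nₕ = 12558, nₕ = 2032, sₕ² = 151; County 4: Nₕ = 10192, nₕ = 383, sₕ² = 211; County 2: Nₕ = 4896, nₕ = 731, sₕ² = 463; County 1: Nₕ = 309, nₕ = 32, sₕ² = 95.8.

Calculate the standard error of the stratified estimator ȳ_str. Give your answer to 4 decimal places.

Var(ȳ_str) = Σₕ Wₕ²(1 − fₕ)sₕ²/nₕ with Wₕ = Nₕ/N, N = 27955.
County 5: Wₕ = 0.44922196; term = 0.44922196²·(1 − 0.16180921)·151/2032 = 0.012569503.
County 4: Wₕ = 0.36458594; term = 0.36458594²·(1 − 0.03757849)·211/383 = 0.070477232.
County 2: Wₕ = 0.17513862; term = 0.17513862²·(1 − 0.14930556)·463/731 = 0.016527267.
County 1: Wₕ = 0.01105348; term = 0.01105348²·(1 − 0.10355987)·95.8/32 = 3.2789499 × 10^-4.
Sum = 0.099901897.
SE = √(0.099901897) = 0.3161.

0.3161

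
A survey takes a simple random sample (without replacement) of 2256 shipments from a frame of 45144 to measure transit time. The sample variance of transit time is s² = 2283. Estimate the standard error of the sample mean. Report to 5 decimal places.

Under SRS without replacement, Var(ȳ) = (1 − f)·s²/n with f = n/N = 2256/45144 = 0.04997342.
Var(ȳ) = (1 − 0.04997342)·2283/2256 = 0.95002658·1.0119681 = 0.96139658.
SE(ȳ) = √(0.96139658) = 0.98051.

0.98051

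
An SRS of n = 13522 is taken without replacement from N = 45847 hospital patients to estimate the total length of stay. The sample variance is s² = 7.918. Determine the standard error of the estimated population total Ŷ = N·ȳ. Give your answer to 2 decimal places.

931.56

Var(Ŷ) = N²·Var(ȳ) = N²·(1 − n/N)·s²/n.
f = 13522/45847 = 0.29493751; Var(ȳ) = 0.70506249·7.918/13522 = 4.128594 × 10^-4.
Var(Ŷ) = 45847² · (4.128594 × 10^-4) = 867808.75.
SE(Ŷ) = √(867808.75) = 931.56.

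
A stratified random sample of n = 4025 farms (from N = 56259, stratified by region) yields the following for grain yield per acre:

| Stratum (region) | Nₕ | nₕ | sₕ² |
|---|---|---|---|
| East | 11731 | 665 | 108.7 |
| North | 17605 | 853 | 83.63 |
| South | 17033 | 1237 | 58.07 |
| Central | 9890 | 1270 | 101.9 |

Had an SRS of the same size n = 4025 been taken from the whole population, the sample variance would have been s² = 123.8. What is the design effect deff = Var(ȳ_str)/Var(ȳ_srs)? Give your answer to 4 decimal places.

Var(ȳ_str) = Σ Wₕ²(1−fₕ)sₕ²/nₕ with Wₕ = Nₕ/56259:
  East: (11731/56259)²·(1−665/11731)·108.7/665 = 0.0067042405
  North: (17605/56259)²·(1−853/17605)·83.63/853 = 0.0091354878
  South: (17033/56259)²·(1−1237/17033)·58.07/1237 = 0.0039905833
  Central: (9890/56259)²·(1−1270/9890)·101.9/1270 = 0.0021611753
  → Var(ȳ_str) = 0.021991487.
Var(ȳ_srs) = (1 − 4025/56259)·123.8/4025 = 0.028557227.
deff = 0.021991487 / 0.028557227 = 0.7701.

0.7701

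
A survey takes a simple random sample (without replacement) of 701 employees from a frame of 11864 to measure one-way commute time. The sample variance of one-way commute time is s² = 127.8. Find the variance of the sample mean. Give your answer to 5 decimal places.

0.17154

Under SRS without replacement, Var(ȳ) = (1 − f)·s²/n with f = n/N = 701/11864 = 0.05908631.
Var(ȳ) = (1 − 0.05908631)·127.8/701 = 0.94091369·0.18231098 = 0.1715389.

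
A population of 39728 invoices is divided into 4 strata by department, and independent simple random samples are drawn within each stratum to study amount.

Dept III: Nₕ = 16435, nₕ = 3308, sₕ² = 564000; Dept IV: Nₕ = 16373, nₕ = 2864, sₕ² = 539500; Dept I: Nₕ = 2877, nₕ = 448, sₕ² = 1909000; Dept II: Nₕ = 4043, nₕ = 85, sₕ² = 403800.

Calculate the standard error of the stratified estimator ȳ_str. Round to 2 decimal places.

10.80

Var(ȳ_str) = Σₕ Wₕ²(1 − fₕ)sₕ²/nₕ with Wₕ = Nₕ/N, N = 39728.
Dept III: Wₕ = 0.41368808; term = 0.41368808²·(1 − 0.20127776)·564000/3308 = 23.305337.
Dept IV: Wₕ = 0.41212747; term = 0.41212747²·(1 − 0.17492213)·539500/2864 = 26.398332.
Dept I: Wₕ = 0.07241744; term = 0.07241744²·(1 − 0.15571776)·1909000/448 = 18.866958.
Dept II: Wₕ = 0.10176702; term = 0.10176702²·(1 − 0.02102399)·403800/85 = 48.165216.
Sum = 116.73584.
SE = √(116.73584) = 10.80.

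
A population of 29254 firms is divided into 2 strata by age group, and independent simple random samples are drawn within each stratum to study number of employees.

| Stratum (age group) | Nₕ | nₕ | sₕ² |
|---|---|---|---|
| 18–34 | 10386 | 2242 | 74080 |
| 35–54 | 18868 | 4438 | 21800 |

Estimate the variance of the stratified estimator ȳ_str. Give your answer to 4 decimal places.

Var(ȳ_str) = Σₕ Wₕ²(1 − fₕ)sₕ²/nₕ with Wₕ = Nₕ/N, N = 29254.
18–34: Wₕ = 0.35502837; term = 0.35502837²·(1 − 0.21586751)·74080/2242 = 3.265735.
35–54: Wₕ = 0.64497163; term = 0.64497163²·(1 − 0.23521306)·21800/4438 = 1.5627549.
Sum = 4.8284899.

4.8285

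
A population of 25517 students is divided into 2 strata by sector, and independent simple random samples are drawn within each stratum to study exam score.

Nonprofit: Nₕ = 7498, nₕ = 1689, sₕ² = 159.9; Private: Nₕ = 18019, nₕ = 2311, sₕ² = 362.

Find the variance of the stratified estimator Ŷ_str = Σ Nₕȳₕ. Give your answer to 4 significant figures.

4.846 × 10^7

Var(Ŷ_str) = Σₕ Nₕ²(1 − fₕ)sₕ²/nₕ.
Nonprofit: 7498²·(1 − 1689/7498)·159.9/1689 = 4.1234965 × 10^6.
Private: 18019²·(1 − 2311/18019)·362/2311 = 4.4336377 × 10^7.
Sum = 4.8459874 × 10^7.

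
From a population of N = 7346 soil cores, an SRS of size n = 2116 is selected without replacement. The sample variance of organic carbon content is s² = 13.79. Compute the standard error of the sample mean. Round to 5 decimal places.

Under SRS without replacement, Var(ȳ) = (1 − f)·s²/n with f = n/N = 2116/7346 = 0.28804792.
Var(ȳ) = (1 − 0.28804792)·13.79/2116 = 0.71195208·0.0065170132 = 0.0046398011.
SE(ȳ) = √(0.0046398011) = 0.06812.

0.06812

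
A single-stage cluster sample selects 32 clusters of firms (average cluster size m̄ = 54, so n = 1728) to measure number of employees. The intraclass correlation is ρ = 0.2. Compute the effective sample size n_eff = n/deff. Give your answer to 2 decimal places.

deff = 1 + (54 − 1)·0.2 = 1 + 10.6 = 11.6.
n_eff = 1728 / 11.6 = 148.97.

148.97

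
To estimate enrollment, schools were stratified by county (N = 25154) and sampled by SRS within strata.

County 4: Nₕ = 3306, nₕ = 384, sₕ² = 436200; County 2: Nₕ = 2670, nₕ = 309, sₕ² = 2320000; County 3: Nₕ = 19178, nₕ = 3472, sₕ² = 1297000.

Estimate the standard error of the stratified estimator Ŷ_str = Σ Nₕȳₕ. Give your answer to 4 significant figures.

413300

Var(Ŷ_str) = Σₕ Nₕ²(1 − fₕ)sₕ²/nₕ.
County 4: 3306²·(1 − 384/3306)·436200/384 = 1.0973306 × 10^10.
County 2: 2670²·(1 − 309/2670)·2320000/309 = 4.7330027 × 10^10.
County 3: 19178²·(1 − 3472/19178)·1297000/3472 = 1.1251986 × 10^11.
Sum = 1.7082319 × 10^11.
SE = √(1.7082319 × 10^11) = 413300.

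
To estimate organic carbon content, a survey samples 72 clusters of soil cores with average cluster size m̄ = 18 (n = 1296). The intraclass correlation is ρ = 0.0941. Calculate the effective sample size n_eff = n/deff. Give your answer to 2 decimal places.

deff = 1 + (18 − 1)·0.0941 = 1 + 1.5997 = 2.5997.
n_eff = 1296 / 2.5997 = 498.52.

498.52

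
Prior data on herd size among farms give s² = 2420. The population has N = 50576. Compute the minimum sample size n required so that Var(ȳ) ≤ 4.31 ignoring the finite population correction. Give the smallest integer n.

Without fpc, n₀ = s²/D = 2420/4.31 = 561.4849.
Rounding up, n = 562.

562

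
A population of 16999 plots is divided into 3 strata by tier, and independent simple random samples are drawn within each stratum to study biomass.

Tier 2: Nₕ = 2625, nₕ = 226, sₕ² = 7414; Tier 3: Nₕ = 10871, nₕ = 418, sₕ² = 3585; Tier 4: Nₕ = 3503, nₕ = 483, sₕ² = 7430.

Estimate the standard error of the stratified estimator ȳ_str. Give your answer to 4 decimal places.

2.1566

Var(ȳ_str) = Σₕ Wₕ²(1 − fₕ)sₕ²/nₕ with Wₕ = Nₕ/N, N = 16999.
Tier 2: Wₕ = 0.15442085; term = 0.15442085²·(1 − 0.08609524)·7414/226 = 0.71491918.
Tier 3: Wₕ = 0.63950821; term = 0.63950821²·(1 − 0.03845092)·3585/418 = 3.3726912.
Tier 4: Wₕ = 0.20607095; term = 0.20607095²·(1 − 0.13788182)·7430/483 = 0.56317325.
Sum = 4.6507836.
SE = √(4.6507836) = 2.1566.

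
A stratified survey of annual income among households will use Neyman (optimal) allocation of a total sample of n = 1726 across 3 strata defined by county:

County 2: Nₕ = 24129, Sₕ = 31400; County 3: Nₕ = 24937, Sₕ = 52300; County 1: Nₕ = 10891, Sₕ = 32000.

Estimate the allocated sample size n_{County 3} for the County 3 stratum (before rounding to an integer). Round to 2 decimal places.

Neyman allocation: nₕ = n·NₕSₕ / Σⱼ NⱼSⱼ.
Σ NⱼSⱼ = 24129·31400 + 24937·52300 + 10891·32000 = 2.4103677 × 10^9.
n_{County 3} = 1726·24937·52300 / (2.4103677 × 10^9) = 933.91.

933.91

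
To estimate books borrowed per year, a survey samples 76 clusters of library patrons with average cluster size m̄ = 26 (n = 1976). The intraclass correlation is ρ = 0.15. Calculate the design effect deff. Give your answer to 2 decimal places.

4.75

deff = 1 + (26 − 1)·0.15 = 1 + 3.75 = 4.75.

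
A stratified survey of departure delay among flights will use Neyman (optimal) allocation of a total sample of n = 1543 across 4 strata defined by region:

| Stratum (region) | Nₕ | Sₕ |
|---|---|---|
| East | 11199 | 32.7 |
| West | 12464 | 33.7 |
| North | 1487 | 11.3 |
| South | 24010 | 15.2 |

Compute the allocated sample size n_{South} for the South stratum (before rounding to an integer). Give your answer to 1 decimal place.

482.1

Neyman allocation: nₕ = n·NₕSₕ / Σⱼ NⱼSⱼ.
Σ NⱼSⱼ = 11199·32.7 + 12464·33.7 + 1487·11.3 + 24010·15.2 = 1.1679992 × 10^6.
n_{South} = 1543·24010·15.2 / (1.1679992 × 10^6) = 482.1.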